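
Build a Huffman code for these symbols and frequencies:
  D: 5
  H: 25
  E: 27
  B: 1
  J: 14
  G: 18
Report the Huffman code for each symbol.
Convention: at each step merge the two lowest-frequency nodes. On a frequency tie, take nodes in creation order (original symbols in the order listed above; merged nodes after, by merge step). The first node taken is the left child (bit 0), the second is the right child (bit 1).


Huffman tree construction:
Step 1: Merge B(1) + D(5) = 6
Step 2: Merge (B+D)(6) + J(14) = 20
Step 3: Merge G(18) + ((B+D)+J)(20) = 38
Step 4: Merge H(25) + E(27) = 52
Step 5: Merge (G+((B+D)+J))(38) + (H+E)(52) = 90
Read each symbol's code off the tree from the root (left child = 0, right child = 1).

Codes:
  D: 0101 (length 4)
  H: 10 (length 2)
  E: 11 (length 2)
  B: 0100 (length 4)
  J: 011 (length 3)
  G: 00 (length 2)
Average code length: 206/90 = 2.2889 bits/symbol


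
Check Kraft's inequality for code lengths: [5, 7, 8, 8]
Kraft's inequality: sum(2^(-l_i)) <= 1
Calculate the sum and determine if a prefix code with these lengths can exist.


Sum = 2^(-5) + 2^(-7) + 2^(-8) + 2^(-8)
    = 0.03125 + 0.0078125 + 0.00390625 + 0.00390625
    = 12/256 = 0.046875
Since 0.046875 <= 1, Kraft's inequality IS satisfied.
A prefix code with these lengths CAN exist.

Kraft sum = 0.046875. Satisfied.


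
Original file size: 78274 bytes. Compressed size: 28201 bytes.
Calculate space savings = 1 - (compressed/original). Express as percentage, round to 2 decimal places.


ratio = compressed/original = 28201/78274 = 0.360286
savings = 1 - ratio = 1 - 0.360286 = 0.639714
as a percentage: 0.639714 * 100 = 63.97%

Space savings = 1 - 28201/78274 = 63.97%


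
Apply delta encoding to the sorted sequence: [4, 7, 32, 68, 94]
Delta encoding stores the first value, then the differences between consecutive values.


First value: 4
Deltas:
  7 - 4 = 3
  32 - 7 = 25
  68 - 32 = 36
  94 - 68 = 26


Delta encoded: [4, 3, 25, 36, 26]


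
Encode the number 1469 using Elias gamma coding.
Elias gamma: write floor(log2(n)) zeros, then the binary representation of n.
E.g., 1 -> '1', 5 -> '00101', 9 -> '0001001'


num_bits = floor(log2(1469)) + 1 = 11
leading_zeros = num_bits - 1 = 10
binary(1469) = 10110111101

Elias gamma(1469) = '0000000000' + '10110111101' = 000000000010110111101 (21 bits)


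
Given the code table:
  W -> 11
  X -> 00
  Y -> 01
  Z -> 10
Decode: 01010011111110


Decoding:
01 -> Y
01 -> Y
00 -> X
11 -> W
11 -> W
11 -> W
10 -> Z


Result: YYXWWWZ


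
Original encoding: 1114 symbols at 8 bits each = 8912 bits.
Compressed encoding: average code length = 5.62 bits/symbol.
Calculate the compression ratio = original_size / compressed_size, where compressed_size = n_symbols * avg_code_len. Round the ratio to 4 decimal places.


original_size = n_symbols * orig_bits = 1114 * 8 = 8912 bits
compressed_size = n_symbols * avg_code_len = 1114 * 5.62 = 6260.68 bits
ratio = original_size / compressed_size = 8912 / 6260.68 = 1.4235

Compression ratio = 1.4235


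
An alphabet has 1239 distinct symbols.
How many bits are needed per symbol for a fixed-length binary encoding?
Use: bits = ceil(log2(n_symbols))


log2(1239) = 10.275
Bracket: 2^10 = 1024 < 1239 <= 2^11 = 2048
So ceil(log2(1239)) = 11

bits = ceil(log2(1239)) = ceil(10.275) = 11 bits


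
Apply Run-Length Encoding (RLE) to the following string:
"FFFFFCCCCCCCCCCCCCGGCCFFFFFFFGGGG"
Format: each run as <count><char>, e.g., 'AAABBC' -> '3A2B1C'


Scanning runs left to right:
  i=0: run of 'F' x 5 -> '5F'
  i=5: run of 'C' x 13 -> '13C'
  i=18: run of 'G' x 2 -> '2G'
  i=20: run of 'C' x 2 -> '2C'
  i=22: run of 'F' x 7 -> '7F'
  i=29: run of 'G' x 4 -> '4G'

RLE = 5F13C2G2C7F4G


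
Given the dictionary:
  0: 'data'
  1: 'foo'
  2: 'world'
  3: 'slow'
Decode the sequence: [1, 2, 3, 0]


Look up each index in the dictionary:
  1 -> 'foo'
  2 -> 'world'
  3 -> 'slow'
  0 -> 'data'

Decoded: "foo world slow data"


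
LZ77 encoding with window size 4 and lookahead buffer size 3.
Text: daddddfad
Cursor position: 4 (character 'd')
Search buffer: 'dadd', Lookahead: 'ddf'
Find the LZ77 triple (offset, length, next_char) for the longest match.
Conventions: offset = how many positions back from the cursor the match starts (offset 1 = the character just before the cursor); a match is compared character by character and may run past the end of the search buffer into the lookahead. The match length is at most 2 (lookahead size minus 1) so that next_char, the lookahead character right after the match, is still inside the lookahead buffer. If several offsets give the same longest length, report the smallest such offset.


Try each offset into the search buffer:
  offset=1 (pos 3, char 'd'): match length 2
  offset=2 (pos 2, char 'd'): match length 2
  offset=3 (pos 1, char 'a'): match length 0
  offset=4 (pos 0, char 'd'): match length 1
Longest match has length 2, found at offsets 1, 2; take the smallest, offset 1.
next_char = character at position 4 + 2 = 6 -> 'f'

Best match: offset=1, length=2 (matching 'dd' starting at position 3)
LZ77 triple: (1, 2, 'f')


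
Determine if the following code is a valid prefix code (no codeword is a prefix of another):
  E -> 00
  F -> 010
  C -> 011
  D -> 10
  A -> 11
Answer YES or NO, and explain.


Checking each pair (does one codeword prefix another?):
  E='00' vs F='010': no prefix
  E='00' vs C='011': no prefix
  E='00' vs D='10': no prefix
  E='00' vs A='11': no prefix
  F='010' vs E='00': no prefix
  F='010' vs C='011': no prefix
  F='010' vs D='10': no prefix
  F='010' vs A='11': no prefix
  C='011' vs E='00': no prefix
  C='011' vs F='010': no prefix
  C='011' vs D='10': no prefix
  C='011' vs A='11': no prefix
  D='10' vs E='00': no prefix
  D='10' vs F='010': no prefix
  D='10' vs C='011': no prefix
  D='10' vs A='11': no prefix
  A='11' vs E='00': no prefix
  A='11' vs F='010': no prefix
  A='11' vs C='011': no prefix
  A='11' vs D='10': no prefix
No violation found over all pairs.

YES -- this is a valid prefix code. No codeword is a prefix of any other codeword.


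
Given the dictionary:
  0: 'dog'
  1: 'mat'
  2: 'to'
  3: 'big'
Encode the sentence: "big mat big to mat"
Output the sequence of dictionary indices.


Look up each word in the dictionary:
  'big' -> 3
  'mat' -> 1
  'big' -> 3
  'to' -> 2
  'mat' -> 1

Encoded: [3, 1, 3, 2, 1]


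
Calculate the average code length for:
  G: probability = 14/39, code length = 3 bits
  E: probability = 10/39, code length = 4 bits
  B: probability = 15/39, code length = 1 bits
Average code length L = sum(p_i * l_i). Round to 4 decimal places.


Weighted contributions p_i * l_i:
  G: (14/39) * 3 = 42/39
  E: (10/39) * 4 = 40/39
  B: (15/39) * 1 = 15/39
Sum = (42 + 40 + 15)/39 = 97/39

L = 97/39 = 2.4872 bits/symbol


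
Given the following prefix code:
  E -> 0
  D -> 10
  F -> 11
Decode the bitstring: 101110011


Decoding step by step:
Bits 10 -> D
Bits 11 -> F
Bits 10 -> D
Bits 0 -> E
Bits 11 -> F


Decoded message: DFDEF


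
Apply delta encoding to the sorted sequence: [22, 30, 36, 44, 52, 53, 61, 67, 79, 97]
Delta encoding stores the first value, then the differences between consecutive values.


First value: 22
Deltas:
  30 - 22 = 8
  36 - 30 = 6
  44 - 36 = 8
  52 - 44 = 8
  53 - 52 = 1
  61 - 53 = 8
  67 - 61 = 6
  79 - 67 = 12
  97 - 79 = 18


Delta encoded: [22, 8, 6, 8, 8, 1, 8, 6, 12, 18]


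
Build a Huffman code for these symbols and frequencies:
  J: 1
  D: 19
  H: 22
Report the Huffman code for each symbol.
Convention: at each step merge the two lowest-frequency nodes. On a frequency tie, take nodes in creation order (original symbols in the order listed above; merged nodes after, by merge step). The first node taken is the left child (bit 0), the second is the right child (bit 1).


Huffman tree construction:
Step 1: Merge J(1) + D(19) = 20
Step 2: Merge (J+D)(20) + H(22) = 42
Read each symbol's code off the tree from the root (left child = 0, right child = 1).

Codes:
  J: 00 (length 2)
  D: 01 (length 2)
  H: 1 (length 1)
Average code length: 62/42 = 1.4762 bits/symbol


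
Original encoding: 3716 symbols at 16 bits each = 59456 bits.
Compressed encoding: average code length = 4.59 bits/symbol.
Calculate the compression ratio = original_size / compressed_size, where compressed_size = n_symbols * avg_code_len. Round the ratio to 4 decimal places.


original_size = n_symbols * orig_bits = 3716 * 16 = 59456 bits
compressed_size = n_symbols * avg_code_len = 3716 * 4.59 = 17056.44 bits
ratio = original_size / compressed_size = 59456 / 17056.44 = 3.4858

Compression ratio = 3.4858


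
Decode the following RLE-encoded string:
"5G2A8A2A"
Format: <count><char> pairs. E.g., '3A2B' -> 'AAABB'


Expanding each <count><char> pair:
  5G -> 'GGGGG'
  2A -> 'AA'
  8A -> 'AAAAAAAA'
  2A -> 'AA'

Decoded = GGGGGAAAAAAAAAAAA


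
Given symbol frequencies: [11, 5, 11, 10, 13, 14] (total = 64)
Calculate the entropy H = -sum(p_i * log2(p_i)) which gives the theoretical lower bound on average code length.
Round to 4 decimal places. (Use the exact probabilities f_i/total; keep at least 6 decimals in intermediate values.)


Per-symbol terms -p_i * log2(p_i) with p_i = f_i/64:
  p = 11/64 = 0.171875: log2(p) = -2.540568, -p*log2(p) = 0.436660
  p = 5/64 = 0.078125: log2(p) = -3.678072, -p*log2(p) = 0.287349
  p = 11/64 = 0.171875: log2(p) = -2.540568, -p*log2(p) = 0.436660
  p = 10/64 = 0.156250: log2(p) = -2.678072, -p*log2(p) = 0.418449
  p = 13/64 = 0.203125: log2(p) = -2.299560, -p*log2(p) = 0.467098
  p = 14/64 = 0.218750: log2(p) = -2.192645, -p*log2(p) = 0.479641
H = 0.436660 + 0.287349 + 0.436660 + 0.418449 + 0.467098 + 0.479641 = 2.525857

H = 2.5259 bits/symbol


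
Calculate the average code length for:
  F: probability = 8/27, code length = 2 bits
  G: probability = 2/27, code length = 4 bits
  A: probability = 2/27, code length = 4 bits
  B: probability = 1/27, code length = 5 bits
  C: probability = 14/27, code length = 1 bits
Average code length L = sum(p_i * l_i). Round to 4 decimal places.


Weighted contributions p_i * l_i:
  F: (8/27) * 2 = 16/27
  G: (2/27) * 4 = 8/27
  A: (2/27) * 4 = 8/27
  B: (1/27) * 5 = 5/27
  C: (14/27) * 1 = 14/27
Sum = (16 + 8 + 8 + 5 + 14)/27 = 51/27

L = 51/27 = 1.8889 bits/symbol


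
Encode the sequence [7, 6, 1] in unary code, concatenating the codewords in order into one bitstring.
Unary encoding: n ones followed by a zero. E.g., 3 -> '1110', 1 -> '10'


Encode each number as n ones followed by a terminating 0:
  7 -> 11111110 (8 bits)
  6 -> 1111110 (7 bits)
  1 -> 10 (2 bits)
Total length = 8 + 7 + 2 = 17 bits.

Unary([7, 6, 1]) = 11111110111111010 (17 bits)


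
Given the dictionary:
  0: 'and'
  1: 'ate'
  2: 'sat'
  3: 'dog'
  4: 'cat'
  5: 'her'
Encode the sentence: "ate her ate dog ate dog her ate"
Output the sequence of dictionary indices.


Look up each word in the dictionary:
  'ate' -> 1
  'her' -> 5
  'ate' -> 1
  'dog' -> 3
  'ate' -> 1
  'dog' -> 3
  'her' -> 5
  'ate' -> 1

Encoded: [1, 5, 1, 3, 1, 3, 5, 1]


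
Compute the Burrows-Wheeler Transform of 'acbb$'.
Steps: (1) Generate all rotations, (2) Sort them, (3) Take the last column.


Rotations (sorted):
  0: $acbb -> last char: b
  1: acbb$ -> last char: $
  2: b$acb -> last char: b
  3: bb$ac -> last char: c
  4: cbb$a -> last char: a


BWT = b$bca


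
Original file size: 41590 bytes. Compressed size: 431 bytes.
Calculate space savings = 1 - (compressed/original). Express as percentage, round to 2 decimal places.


ratio = compressed/original = 431/41590 = 0.010363
savings = 1 - ratio = 1 - 0.010363 = 0.989637
as a percentage: 0.989637 * 100 = 98.96%

Space savings = 1 - 431/41590 = 98.96%


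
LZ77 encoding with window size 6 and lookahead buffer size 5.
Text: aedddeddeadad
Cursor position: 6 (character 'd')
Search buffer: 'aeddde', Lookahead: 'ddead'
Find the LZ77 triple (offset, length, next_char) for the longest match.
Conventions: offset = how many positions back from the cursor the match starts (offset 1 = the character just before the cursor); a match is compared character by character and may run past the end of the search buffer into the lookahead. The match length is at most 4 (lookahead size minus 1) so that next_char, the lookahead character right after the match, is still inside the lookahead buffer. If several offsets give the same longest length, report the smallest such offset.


Try each offset into the search buffer:
  offset=1 (pos 5, char 'e'): match length 0
  offset=2 (pos 4, char 'd'): match length 1
  offset=3 (pos 3, char 'd'): match length 3
  offset=4 (pos 2, char 'd'): match length 2
  offset=5 (pos 1, char 'e'): match length 0
  offset=6 (pos 0, char 'a'): match length 0
Longest match has length 3 at offset 3.
next_char = character at position 6 + 3 = 9 -> 'a'

Best match: offset=3, length=3 (matching 'dde' starting at position 3)
LZ77 triple: (3, 3, 'a')


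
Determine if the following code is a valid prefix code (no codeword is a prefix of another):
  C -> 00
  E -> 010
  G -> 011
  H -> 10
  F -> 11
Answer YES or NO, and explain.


Checking each pair (does one codeword prefix another?):
  C='00' vs E='010': no prefix
  C='00' vs G='011': no prefix
  C='00' vs H='10': no prefix
  C='00' vs F='11': no prefix
  E='010' vs C='00': no prefix
  E='010' vs G='011': no prefix
  E='010' vs H='10': no prefix
  E='010' vs F='11': no prefix
  G='011' vs C='00': no prefix
  G='011' vs E='010': no prefix
  G='011' vs H='10': no prefix
  G='011' vs F='11': no prefix
  H='10' vs C='00': no prefix
  H='10' vs E='010': no prefix
  H='10' vs G='011': no prefix
  H='10' vs F='11': no prefix
  F='11' vs C='00': no prefix
  F='11' vs E='010': no prefix
  F='11' vs G='011': no prefix
  F='11' vs H='10': no prefix
No violation found over all pairs.

YES -- this is a valid prefix code. No codeword is a prefix of any other codeword.


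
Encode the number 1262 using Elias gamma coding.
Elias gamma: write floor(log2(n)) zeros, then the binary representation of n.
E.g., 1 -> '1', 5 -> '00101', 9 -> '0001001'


num_bits = floor(log2(1262)) + 1 = 11
leading_zeros = num_bits - 1 = 10
binary(1262) = 10011101110

Elias gamma(1262) = '0000000000' + '10011101110' = 000000000010011101110 (21 bits)


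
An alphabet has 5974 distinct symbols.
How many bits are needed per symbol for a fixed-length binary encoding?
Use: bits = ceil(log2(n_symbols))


log2(5974) = 12.5445
Bracket: 2^12 = 4096 < 5974 <= 2^13 = 8192
So ceil(log2(5974)) = 13

bits = ceil(log2(5974)) = ceil(12.5445) = 13 bits


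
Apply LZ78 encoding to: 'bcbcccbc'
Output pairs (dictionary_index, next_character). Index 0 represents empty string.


LZ78 encoding steps:
Dictionary: {0: ''}
Step 1: w='' (idx 0), next='b' -> output (0, 'b'), add 'b' as idx 1
Step 2: w='' (idx 0), next='c' -> output (0, 'c'), add 'c' as idx 2
Step 3: w='b' (idx 1), next='c' -> output (1, 'c'), add 'bc' as idx 3
Step 4: w='c' (idx 2), next='c' -> output (2, 'c'), add 'cc' as idx 4
Step 5: w='bc' (idx 3), end of input -> output (3, '')


Encoded: [(0, 'b'), (0, 'c'), (1, 'c'), (2, 'c'), (3, '')]


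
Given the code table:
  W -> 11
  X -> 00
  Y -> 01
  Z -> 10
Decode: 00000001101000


Decoding:
00 -> X
00 -> X
00 -> X
01 -> Y
10 -> Z
10 -> Z
00 -> X


Result: XXXYZZX


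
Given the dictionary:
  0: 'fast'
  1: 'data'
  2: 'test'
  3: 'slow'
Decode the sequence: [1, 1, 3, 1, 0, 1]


Look up each index in the dictionary:
  1 -> 'data'
  1 -> 'data'
  3 -> 'slow'
  1 -> 'data'
  0 -> 'fast'
  1 -> 'data'

Decoded: "data data slow data fast data"


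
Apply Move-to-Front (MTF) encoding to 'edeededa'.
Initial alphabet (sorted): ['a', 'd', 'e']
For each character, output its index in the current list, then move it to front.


MTF encoding:
'e': index 2 in ['a', 'd', 'e'] -> ['e', 'a', 'd']
'd': index 2 in ['e', 'a', 'd'] -> ['d', 'e', 'a']
'e': index 1 in ['d', 'e', 'a'] -> ['e', 'd', 'a']
'e': index 0 in ['e', 'd', 'a'] -> ['e', 'd', 'a']
'd': index 1 in ['e', 'd', 'a'] -> ['d', 'e', 'a']
'e': index 1 in ['d', 'e', 'a'] -> ['e', 'd', 'a']
'd': index 1 in ['e', 'd', 'a'] -> ['d', 'e', 'a']
'a': index 2 in ['d', 'e', 'a'] -> ['a', 'd', 'e']


Output: [2, 2, 1, 0, 1, 1, 1, 2]


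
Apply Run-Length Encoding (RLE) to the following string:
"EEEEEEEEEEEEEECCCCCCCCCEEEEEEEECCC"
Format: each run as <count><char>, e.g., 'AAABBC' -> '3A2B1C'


Scanning runs left to right:
  i=0: run of 'E' x 14 -> '14E'
  i=14: run of 'C' x 9 -> '9C'
  i=23: run of 'E' x 8 -> '8E'
  i=31: run of 'C' x 3 -> '3C'

RLE = 14E9C8E3C


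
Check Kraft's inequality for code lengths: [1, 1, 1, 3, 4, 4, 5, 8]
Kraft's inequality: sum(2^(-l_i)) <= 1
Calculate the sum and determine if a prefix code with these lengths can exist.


Sum = 2^(-1) + 2^(-1) + 2^(-1) + 2^(-3) + 2^(-4) + 2^(-4) + 2^(-5) + 2^(-8)
    = 0.5 + 0.5 + 0.5 + 0.125 + 0.0625 + 0.0625 + 0.03125 + 0.00390625
    = 457/256 = 1.78515625
Since 1.78515625 > 1, Kraft's inequality is NOT satisfied.
A prefix code with these lengths CANNOT exist.

Kraft sum = 1.78515625. Not satisfied.


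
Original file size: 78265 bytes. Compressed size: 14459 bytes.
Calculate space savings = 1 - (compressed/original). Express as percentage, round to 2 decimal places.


ratio = compressed/original = 14459/78265 = 0.184744
savings = 1 - ratio = 1 - 0.184744 = 0.815256
as a percentage: 0.815256 * 100 = 81.53%

Space savings = 1 - 14459/78265 = 81.53%


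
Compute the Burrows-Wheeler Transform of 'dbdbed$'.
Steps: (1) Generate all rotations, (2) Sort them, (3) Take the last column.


Rotations (sorted):
  0: $dbdbed -> last char: d
  1: bdbed$d -> last char: d
  2: bed$dbd -> last char: d
  3: d$dbdbe -> last char: e
  4: dbdbed$ -> last char: $
  5: dbed$db -> last char: b
  6: ed$dbdb -> last char: b


BWT = ddde$bb


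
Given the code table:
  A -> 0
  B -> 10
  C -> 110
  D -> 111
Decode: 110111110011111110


Decoding:
110 -> C
111 -> D
110 -> C
0 -> A
111 -> D
111 -> D
10 -> B


Result: CDCADDB


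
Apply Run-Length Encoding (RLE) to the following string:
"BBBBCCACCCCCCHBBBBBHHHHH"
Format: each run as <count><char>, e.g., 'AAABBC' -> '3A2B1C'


Scanning runs left to right:
  i=0: run of 'B' x 4 -> '4B'
  i=4: run of 'C' x 2 -> '2C'
  i=6: run of 'A' x 1 -> '1A'
  i=7: run of 'C' x 6 -> '6C'
  i=13: run of 'H' x 1 -> '1H'
  i=14: run of 'B' x 5 -> '5B'
  i=19: run of 'H' x 5 -> '5H'

RLE = 4B2C1A6C1H5B5H


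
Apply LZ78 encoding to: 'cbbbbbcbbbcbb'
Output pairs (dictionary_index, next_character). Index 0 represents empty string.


LZ78 encoding steps:
Dictionary: {0: ''}
Step 1: w='' (idx 0), next='c' -> output (0, 'c'), add 'c' as idx 1
Step 2: w='' (idx 0), next='b' -> output (0, 'b'), add 'b' as idx 2
Step 3: w='b' (idx 2), next='b' -> output (2, 'b'), add 'bb' as idx 3
Step 4: w='bb' (idx 3), next='c' -> output (3, 'c'), add 'bbc' as idx 4
Step 5: w='bb' (idx 3), next='b' -> output (3, 'b'), add 'bbb' as idx 5
Step 6: w='c' (idx 1), next='b' -> output (1, 'b'), add 'cb' as idx 6
Step 7: w='b' (idx 2), end of input -> output (2, '')


Encoded: [(0, 'c'), (0, 'b'), (2, 'b'), (3, 'c'), (3, 'b'), (1, 'b'), (2, '')]


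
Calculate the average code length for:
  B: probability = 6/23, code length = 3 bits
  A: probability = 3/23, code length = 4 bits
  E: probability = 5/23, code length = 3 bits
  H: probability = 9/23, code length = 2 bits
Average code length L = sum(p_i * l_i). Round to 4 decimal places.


Weighted contributions p_i * l_i:
  B: (6/23) * 3 = 18/23
  A: (3/23) * 4 = 12/23
  E: (5/23) * 3 = 15/23
  H: (9/23) * 2 = 18/23
Sum = (18 + 12 + 15 + 18)/23 = 63/23

L = 63/23 = 2.7391 bits/symbol


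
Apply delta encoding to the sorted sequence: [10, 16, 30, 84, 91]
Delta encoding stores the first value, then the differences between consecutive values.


First value: 10
Deltas:
  16 - 10 = 6
  30 - 16 = 14
  84 - 30 = 54
  91 - 84 = 7


Delta encoded: [10, 6, 14, 54, 7]


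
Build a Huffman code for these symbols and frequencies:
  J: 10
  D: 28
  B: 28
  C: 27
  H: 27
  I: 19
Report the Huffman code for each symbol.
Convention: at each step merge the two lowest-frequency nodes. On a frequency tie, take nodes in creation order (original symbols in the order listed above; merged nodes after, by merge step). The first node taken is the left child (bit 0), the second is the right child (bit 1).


Huffman tree construction:
Step 1: Merge J(10) + I(19) = 29
Step 2: Merge C(27) + H(27) = 54
Step 3: Merge D(28) + B(28) = 56
Step 4: Merge (J+I)(29) + (C+H)(54) = 83
Step 5: Merge (D+B)(56) + ((J+I)+(C+H))(83) = 139
Read each symbol's code off the tree from the root (left child = 0, right child = 1).

Codes:
  J: 100 (length 3)
  D: 00 (length 2)
  B: 01 (length 2)
  C: 110 (length 3)
  H: 111 (length 3)
  I: 101 (length 3)
Average code length: 361/139 = 2.5971 bits/symbol


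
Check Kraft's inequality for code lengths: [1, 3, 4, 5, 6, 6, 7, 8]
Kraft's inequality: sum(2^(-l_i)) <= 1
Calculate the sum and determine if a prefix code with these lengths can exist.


Sum = 2^(-1) + 2^(-3) + 2^(-4) + 2^(-5) + 2^(-6) + 2^(-6) + 2^(-7) + 2^(-8)
    = 0.5 + 0.125 + 0.0625 + 0.03125 + 0.015625 + 0.015625 + 0.0078125 + 0.00390625
    = 195/256 = 0.76171875
Since 0.76171875 <= 1, Kraft's inequality IS satisfied.
A prefix code with these lengths CAN exist.

Kraft sum = 0.76171875. Satisfied.


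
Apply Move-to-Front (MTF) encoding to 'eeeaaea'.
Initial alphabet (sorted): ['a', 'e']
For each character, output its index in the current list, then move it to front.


MTF encoding:
'e': index 1 in ['a', 'e'] -> ['e', 'a']
'e': index 0 in ['e', 'a'] -> ['e', 'a']
'e': index 0 in ['e', 'a'] -> ['e', 'a']
'a': index 1 in ['e', 'a'] -> ['a', 'e']
'a': index 0 in ['a', 'e'] -> ['a', 'e']
'e': index 1 in ['a', 'e'] -> ['e', 'a']
'a': index 1 in ['e', 'a'] -> ['a', 'e']


Output: [1, 0, 0, 1, 0, 1, 1]


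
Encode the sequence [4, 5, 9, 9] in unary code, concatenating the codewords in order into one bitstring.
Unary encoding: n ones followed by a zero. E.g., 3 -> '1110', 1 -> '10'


Encode each number as n ones followed by a terminating 0:
  4 -> 11110 (5 bits)
  5 -> 111110 (6 bits)
  9 -> 1111111110 (10 bits)
  9 -> 1111111110 (10 bits)
Total length = 5 + 6 + 10 + 10 = 31 bits.

Unary([4, 5, 9, 9]) = 1111011111011111111101111111110 (31 bits)


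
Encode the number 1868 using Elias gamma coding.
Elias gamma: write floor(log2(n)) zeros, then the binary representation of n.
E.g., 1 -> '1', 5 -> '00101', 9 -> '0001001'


num_bits = floor(log2(1868)) + 1 = 11
leading_zeros = num_bits - 1 = 10
binary(1868) = 11101001100

Elias gamma(1868) = '0000000000' + '11101001100' = 000000000011101001100 (21 bits)


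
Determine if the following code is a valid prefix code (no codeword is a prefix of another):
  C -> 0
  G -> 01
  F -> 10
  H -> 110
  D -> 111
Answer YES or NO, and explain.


Checking each pair (does one codeword prefix another?):
  C='0' vs G='01': prefix -- VIOLATION

NO -- this is NOT a valid prefix code. C (0) is a prefix of G (01).


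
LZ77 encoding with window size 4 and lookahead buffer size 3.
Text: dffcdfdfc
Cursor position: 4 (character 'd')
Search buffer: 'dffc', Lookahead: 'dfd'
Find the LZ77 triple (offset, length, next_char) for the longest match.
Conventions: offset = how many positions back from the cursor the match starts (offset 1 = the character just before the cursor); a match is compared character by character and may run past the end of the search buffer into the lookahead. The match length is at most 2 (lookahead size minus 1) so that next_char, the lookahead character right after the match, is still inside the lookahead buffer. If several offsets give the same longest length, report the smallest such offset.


Try each offset into the search buffer:
  offset=1 (pos 3, char 'c'): match length 0
  offset=2 (pos 2, char 'f'): match length 0
  offset=3 (pos 1, char 'f'): match length 0
  offset=4 (pos 0, char 'd'): match length 2
Longest match has length 2 at offset 4.
next_char = character at position 4 + 2 = 6 -> 'd'

Best match: offset=4, length=2 (matching 'df' starting at position 0)
LZ77 triple: (4, 2, 'd')


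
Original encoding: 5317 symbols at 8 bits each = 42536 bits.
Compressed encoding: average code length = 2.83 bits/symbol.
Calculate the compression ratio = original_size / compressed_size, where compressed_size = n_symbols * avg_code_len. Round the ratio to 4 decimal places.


original_size = n_symbols * orig_bits = 5317 * 8 = 42536 bits
compressed_size = n_symbols * avg_code_len = 5317 * 2.83 = 15047.11 bits
ratio = original_size / compressed_size = 42536 / 15047.11 = 2.8269

Compression ratio = 2.8269


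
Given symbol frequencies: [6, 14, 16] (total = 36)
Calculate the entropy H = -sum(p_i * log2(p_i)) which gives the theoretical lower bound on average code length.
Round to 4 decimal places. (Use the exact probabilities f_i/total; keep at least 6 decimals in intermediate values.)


Per-symbol terms -p_i * log2(p_i) with p_i = f_i/36:
  p = 6/36 = 0.166667: log2(p) = -2.584963, -p*log2(p) = 0.430827
  p = 14/36 = 0.388889: log2(p) = -1.362570, -p*log2(p) = 0.529888
  p = 16/36 = 0.444444: log2(p) = -1.169925, -p*log2(p) = 0.519967
H = 0.430827 + 0.529888 + 0.519967 = 1.480682

H = 1.4807 bits/symbol


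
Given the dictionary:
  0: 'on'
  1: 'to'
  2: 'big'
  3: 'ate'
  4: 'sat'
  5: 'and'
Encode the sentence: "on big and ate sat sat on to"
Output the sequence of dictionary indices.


Look up each word in the dictionary:
  'on' -> 0
  'big' -> 2
  'and' -> 5
  'ate' -> 3
  'sat' -> 4
  'sat' -> 4
  'on' -> 0
  'to' -> 1

Encoded: [0, 2, 5, 3, 4, 4, 0, 1]


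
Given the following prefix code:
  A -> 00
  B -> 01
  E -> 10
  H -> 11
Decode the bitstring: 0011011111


Decoding step by step:
Bits 00 -> A
Bits 11 -> H
Bits 01 -> B
Bits 11 -> H
Bits 11 -> H


Decoded message: AHBHH


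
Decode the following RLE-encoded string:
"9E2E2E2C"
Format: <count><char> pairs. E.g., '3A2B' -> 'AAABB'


Expanding each <count><char> pair:
  9E -> 'EEEEEEEEE'
  2E -> 'EE'
  2E -> 'EE'
  2C -> 'CC'

Decoded = EEEEEEEEEEEEECC


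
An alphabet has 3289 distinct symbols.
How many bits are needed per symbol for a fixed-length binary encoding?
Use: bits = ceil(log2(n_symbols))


log2(3289) = 11.6834
Bracket: 2^11 = 2048 < 3289 <= 2^12 = 4096
So ceil(log2(3289)) = 12

bits = ceil(log2(3289)) = ceil(11.6834) = 12 bits


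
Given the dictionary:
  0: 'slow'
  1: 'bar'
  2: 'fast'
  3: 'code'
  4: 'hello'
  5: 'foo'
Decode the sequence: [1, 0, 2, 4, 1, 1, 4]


Look up each index in the dictionary:
  1 -> 'bar'
  0 -> 'slow'
  2 -> 'fast'
  4 -> 'hello'
  1 -> 'bar'
  1 -> 'bar'
  4 -> 'hello'

Decoded: "bar slow fast hello bar bar hello"


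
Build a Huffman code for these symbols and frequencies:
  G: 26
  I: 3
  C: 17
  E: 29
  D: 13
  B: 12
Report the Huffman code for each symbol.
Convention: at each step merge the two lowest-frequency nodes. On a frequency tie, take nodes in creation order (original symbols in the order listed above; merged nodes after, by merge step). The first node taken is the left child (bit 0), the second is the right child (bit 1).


Huffman tree construction:
Step 1: Merge I(3) + B(12) = 15
Step 2: Merge D(13) + (I+B)(15) = 28
Step 3: Merge C(17) + G(26) = 43
Step 4: Merge (D+(I+B))(28) + E(29) = 57
Step 5: Merge (C+G)(43) + ((D+(I+B))+E)(57) = 100
Read each symbol's code off the tree from the root (left child = 0, right child = 1).

Codes:
  G: 01 (length 2)
  I: 1010 (length 4)
  C: 00 (length 2)
  E: 11 (length 2)
  D: 100 (length 3)
  B: 1011 (length 4)
Average code length: 243/100 = 2.4300 bits/symbol


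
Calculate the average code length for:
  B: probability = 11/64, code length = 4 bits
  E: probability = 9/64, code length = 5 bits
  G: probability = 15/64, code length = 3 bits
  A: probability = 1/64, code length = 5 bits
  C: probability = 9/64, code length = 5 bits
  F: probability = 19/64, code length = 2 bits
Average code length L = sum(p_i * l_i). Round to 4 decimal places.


Weighted contributions p_i * l_i:
  B: (11/64) * 4 = 44/64
  E: (9/64) * 5 = 45/64
  G: (15/64) * 3 = 45/64
  A: (1/64) * 5 = 5/64
  C: (9/64) * 5 = 45/64
  F: (19/64) * 2 = 38/64
Sum = (44 + 45 + 45 + 5 + 45 + 38)/64 = 222/64

L = 222/64 = 3.4688 bits/symbol


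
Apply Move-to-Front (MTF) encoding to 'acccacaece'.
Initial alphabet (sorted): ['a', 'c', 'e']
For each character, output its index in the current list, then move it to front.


MTF encoding:
'a': index 0 in ['a', 'c', 'e'] -> ['a', 'c', 'e']
'c': index 1 in ['a', 'c', 'e'] -> ['c', 'a', 'e']
'c': index 0 in ['c', 'a', 'e'] -> ['c', 'a', 'e']
'c': index 0 in ['c', 'a', 'e'] -> ['c', 'a', 'e']
'a': index 1 in ['c', 'a', 'e'] -> ['a', 'c', 'e']
'c': index 1 in ['a', 'c', 'e'] -> ['c', 'a', 'e']
'a': index 1 in ['c', 'a', 'e'] -> ['a', 'c', 'e']
'e': index 2 in ['a', 'c', 'e'] -> ['e', 'a', 'c']
'c': index 2 in ['e', 'a', 'c'] -> ['c', 'e', 'a']
'e': index 1 in ['c', 'e', 'a'] -> ['e', 'c', 'a']


Output: [0, 1, 0, 0, 1, 1, 1, 2, 2, 1]


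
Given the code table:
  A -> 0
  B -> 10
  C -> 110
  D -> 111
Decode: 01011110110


Decoding:
0 -> A
10 -> B
111 -> D
10 -> B
110 -> C


Result: ABDBC


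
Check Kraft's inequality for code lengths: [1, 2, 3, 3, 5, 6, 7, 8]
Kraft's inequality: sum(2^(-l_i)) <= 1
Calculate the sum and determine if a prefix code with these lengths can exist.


Sum = 2^(-1) + 2^(-2) + 2^(-3) + 2^(-3) + 2^(-5) + 2^(-6) + 2^(-7) + 2^(-8)
    = 0.5 + 0.25 + 0.125 + 0.125 + 0.03125 + 0.015625 + 0.0078125 + 0.00390625
    = 271/256 = 1.05859375
Since 1.05859375 > 1, Kraft's inequality is NOT satisfied.
A prefix code with these lengths CANNOT exist.

Kraft sum = 1.05859375. Not satisfied.


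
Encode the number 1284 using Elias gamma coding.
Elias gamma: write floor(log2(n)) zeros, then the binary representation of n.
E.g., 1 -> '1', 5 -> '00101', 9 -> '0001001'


num_bits = floor(log2(1284)) + 1 = 11
leading_zeros = num_bits - 1 = 10
binary(1284) = 10100000100

Elias gamma(1284) = '0000000000' + '10100000100' = 000000000010100000100 (21 bits)


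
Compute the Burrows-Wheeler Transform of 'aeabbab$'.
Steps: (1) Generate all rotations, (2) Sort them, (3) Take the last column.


Rotations (sorted):
  0: $aeabbab -> last char: b
  1: ab$aeabb -> last char: b
  2: abbab$ae -> last char: e
  3: aeabbab$ -> last char: $
  4: b$aeabba -> last char: a
  5: bab$aeab -> last char: b
  6: bbab$aea -> last char: a
  7: eabbab$a -> last char: a


BWT = bbe$abaa


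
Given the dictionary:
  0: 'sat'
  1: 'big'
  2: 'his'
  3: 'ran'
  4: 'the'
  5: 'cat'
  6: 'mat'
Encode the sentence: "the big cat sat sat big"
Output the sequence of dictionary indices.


Look up each word in the dictionary:
  'the' -> 4
  'big' -> 1
  'cat' -> 5
  'sat' -> 0
  'sat' -> 0
  'big' -> 1

Encoded: [4, 1, 5, 0, 0, 1]


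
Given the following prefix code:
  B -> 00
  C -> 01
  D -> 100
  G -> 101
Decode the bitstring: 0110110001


Decoding step by step:
Bits 01 -> C
Bits 101 -> G
Bits 100 -> D
Bits 01 -> C


Decoded message: CGDC


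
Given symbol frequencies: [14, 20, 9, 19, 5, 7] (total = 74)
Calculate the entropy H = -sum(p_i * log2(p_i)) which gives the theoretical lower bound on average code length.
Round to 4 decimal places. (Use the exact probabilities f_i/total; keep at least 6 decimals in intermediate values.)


Per-symbol terms -p_i * log2(p_i) with p_i = f_i/74:
  p = 14/74 = 0.189189: log2(p) = -2.402098, -p*log2(p) = 0.454451
  p = 20/74 = 0.270270: log2(p) = -1.887525, -p*log2(p) = 0.510142
  p = 9/74 = 0.121622: log2(p) = -3.039528, -p*log2(p) = 0.369672
  p = 19/74 = 0.256757: log2(p) = -1.961526, -p*log2(p) = 0.503635
  p = 5/74 = 0.067568: log2(p) = -3.887525, -p*log2(p) = 0.262671
  p = 7/74 = 0.094595: log2(p) = -3.402098, -p*log2(p) = 0.321820
H = 0.454451 + 0.510142 + 0.369672 + 0.503635 + 0.262671 + 0.321820 = 2.422391

H = 2.4224 bits/symbol


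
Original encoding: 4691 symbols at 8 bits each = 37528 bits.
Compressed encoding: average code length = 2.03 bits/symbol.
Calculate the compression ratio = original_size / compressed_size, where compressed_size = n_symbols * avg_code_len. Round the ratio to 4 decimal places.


original_size = n_symbols * orig_bits = 4691 * 8 = 37528 bits
compressed_size = n_symbols * avg_code_len = 4691 * 2.03 = 9522.73 bits
ratio = original_size / compressed_size = 37528 / 9522.73 = 3.9409

Compression ratio = 3.9409


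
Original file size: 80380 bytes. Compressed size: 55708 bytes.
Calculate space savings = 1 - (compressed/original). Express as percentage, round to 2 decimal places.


ratio = compressed/original = 55708/80380 = 0.693058
savings = 1 - ratio = 1 - 0.693058 = 0.306942
as a percentage: 0.306942 * 100 = 30.69%

Space savings = 1 - 55708/80380 = 30.69%


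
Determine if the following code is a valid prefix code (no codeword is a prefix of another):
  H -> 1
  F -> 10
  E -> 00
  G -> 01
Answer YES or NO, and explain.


Checking each pair (does one codeword prefix another?):
  H='1' vs F='10': prefix -- VIOLATION

NO -- this is NOT a valid prefix code. H (1) is a prefix of F (10).


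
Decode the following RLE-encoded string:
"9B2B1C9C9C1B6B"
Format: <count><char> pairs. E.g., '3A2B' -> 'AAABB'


Expanding each <count><char> pair:
  9B -> 'BBBBBBBBB'
  2B -> 'BB'
  1C -> 'C'
  9C -> 'CCCCCCCCC'
  9C -> 'CCCCCCCCC'
  1B -> 'B'
  6B -> 'BBBBBB'

Decoded = BBBBBBBBBBBCCCCCCCCCCCCCCCCCCCBBBBBBB


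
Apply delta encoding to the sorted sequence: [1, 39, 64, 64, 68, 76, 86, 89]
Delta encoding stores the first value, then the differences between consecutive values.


First value: 1
Deltas:
  39 - 1 = 38
  64 - 39 = 25
  64 - 64 = 0
  68 - 64 = 4
  76 - 68 = 8
  86 - 76 = 10
  89 - 86 = 3


Delta encoded: [1, 38, 25, 0, 4, 8, 10, 3]


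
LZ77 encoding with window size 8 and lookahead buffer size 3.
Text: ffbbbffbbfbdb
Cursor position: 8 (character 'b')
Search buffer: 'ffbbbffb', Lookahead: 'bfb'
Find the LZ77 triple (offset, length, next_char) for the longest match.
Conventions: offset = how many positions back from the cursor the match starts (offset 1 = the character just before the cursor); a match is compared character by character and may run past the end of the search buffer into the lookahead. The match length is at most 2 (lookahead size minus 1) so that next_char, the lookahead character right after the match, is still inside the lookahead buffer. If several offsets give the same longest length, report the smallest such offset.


Try each offset into the search buffer:
  offset=1 (pos 7, char 'b'): match length 1
  offset=2 (pos 6, char 'f'): match length 0
  offset=3 (pos 5, char 'f'): match length 0
  offset=4 (pos 4, char 'b'): match length 2
  offset=5 (pos 3, char 'b'): match length 1
  offset=6 (pos 2, char 'b'): match length 1
  offset=7 (pos 1, char 'f'): match length 0
  offset=8 (pos 0, char 'f'): match length 0
Longest match has length 2 at offset 4.
next_char = character at position 8 + 2 = 10 -> 'b'

Best match: offset=4, length=2 (matching 'bf' starting at position 4)
LZ77 triple: (4, 2, 'b')


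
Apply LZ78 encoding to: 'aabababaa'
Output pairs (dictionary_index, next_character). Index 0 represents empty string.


LZ78 encoding steps:
Dictionary: {0: ''}
Step 1: w='' (idx 0), next='a' -> output (0, 'a'), add 'a' as idx 1
Step 2: w='a' (idx 1), next='b' -> output (1, 'b'), add 'ab' as idx 2
Step 3: w='ab' (idx 2), next='a' -> output (2, 'a'), add 'aba' as idx 3
Step 4: w='' (idx 0), next='b' -> output (0, 'b'), add 'b' as idx 4
Step 5: w='a' (idx 1), next='a' -> output (1, 'a'), add 'aa' as idx 5


Encoded: [(0, 'a'), (1, 'b'), (2, 'a'), (0, 'b'), (1, 'a')]


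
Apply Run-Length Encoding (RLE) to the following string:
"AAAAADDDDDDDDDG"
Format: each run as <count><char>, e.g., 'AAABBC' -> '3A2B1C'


Scanning runs left to right:
  i=0: run of 'A' x 5 -> '5A'
  i=5: run of 'D' x 9 -> '9D'
  i=14: run of 'G' x 1 -> '1G'

RLE = 5A9D1G


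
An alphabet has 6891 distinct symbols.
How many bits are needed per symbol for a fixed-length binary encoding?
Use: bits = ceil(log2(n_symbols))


log2(6891) = 12.7505
Bracket: 2^12 = 4096 < 6891 <= 2^13 = 8192
So ceil(log2(6891)) = 13

bits = ceil(log2(6891)) = ceil(12.7505) = 13 bits


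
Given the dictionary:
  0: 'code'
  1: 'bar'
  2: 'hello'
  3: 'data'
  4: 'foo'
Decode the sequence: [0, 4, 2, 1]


Look up each index in the dictionary:
  0 -> 'code'
  4 -> 'foo'
  2 -> 'hello'
  1 -> 'bar'

Decoded: "code foo hello bar"


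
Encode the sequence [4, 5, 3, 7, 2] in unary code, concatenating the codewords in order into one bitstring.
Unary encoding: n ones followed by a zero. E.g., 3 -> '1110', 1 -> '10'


Encode each number as n ones followed by a terminating 0:
  4 -> 11110 (5 bits)
  5 -> 111110 (6 bits)
  3 -> 1110 (4 bits)
  7 -> 11111110 (8 bits)
  2 -> 110 (3 bits)
Total length = 5 + 6 + 4 + 8 + 3 = 26 bits.

Unary([4, 5, 3, 7, 2]) = 11110111110111011111110110 (26 bits)


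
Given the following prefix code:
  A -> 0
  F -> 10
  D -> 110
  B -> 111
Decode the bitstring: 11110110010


Decoding step by step:
Bits 111 -> B
Bits 10 -> F
Bits 110 -> D
Bits 0 -> A
Bits 10 -> F


Decoded message: BFDAF


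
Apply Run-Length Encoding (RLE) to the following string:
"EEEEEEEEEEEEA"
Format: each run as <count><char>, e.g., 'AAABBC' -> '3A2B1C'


Scanning runs left to right:
  i=0: run of 'E' x 12 -> '12E'
  i=12: run of 'A' x 1 -> '1A'

RLE = 12E1A


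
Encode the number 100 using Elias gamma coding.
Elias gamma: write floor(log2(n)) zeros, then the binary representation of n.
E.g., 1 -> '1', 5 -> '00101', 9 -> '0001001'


num_bits = floor(log2(100)) + 1 = 7
leading_zeros = num_bits - 1 = 6
binary(100) = 1100100

Elias gamma(100) = '000000' + '1100100' = 0000001100100 (13 bits)


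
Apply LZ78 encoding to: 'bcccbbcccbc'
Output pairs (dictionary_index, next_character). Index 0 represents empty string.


LZ78 encoding steps:
Dictionary: {0: ''}
Step 1: w='' (idx 0), next='b' -> output (0, 'b'), add 'b' as idx 1
Step 2: w='' (idx 0), next='c' -> output (0, 'c'), add 'c' as idx 2
Step 3: w='c' (idx 2), next='c' -> output (2, 'c'), add 'cc' as idx 3
Step 4: w='b' (idx 1), next='b' -> output (1, 'b'), add 'bb' as idx 4
Step 5: w='cc' (idx 3), next='c' -> output (3, 'c'), add 'ccc' as idx 5
Step 6: w='b' (idx 1), next='c' -> output (1, 'c'), add 'bc' as idx 6


Encoded: [(0, 'b'), (0, 'c'), (2, 'c'), (1, 'b'), (3, 'c'), (1, 'c')]


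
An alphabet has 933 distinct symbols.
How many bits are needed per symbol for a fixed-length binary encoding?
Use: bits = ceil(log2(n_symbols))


log2(933) = 9.8657
Bracket: 2^9 = 512 < 933 <= 2^10 = 1024
So ceil(log2(933)) = 10

bits = ceil(log2(933)) = ceil(9.8657) = 10 bits


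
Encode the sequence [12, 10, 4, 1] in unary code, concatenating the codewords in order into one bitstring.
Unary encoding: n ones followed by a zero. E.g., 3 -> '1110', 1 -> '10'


Encode each number as n ones followed by a terminating 0:
  12 -> 1111111111110 (13 bits)
  10 -> 11111111110 (11 bits)
  4 -> 11110 (5 bits)
  1 -> 10 (2 bits)
Total length = 13 + 11 + 5 + 2 = 31 bits.

Unary([12, 10, 4, 1]) = 1111111111110111111111101111010 (31 bits)


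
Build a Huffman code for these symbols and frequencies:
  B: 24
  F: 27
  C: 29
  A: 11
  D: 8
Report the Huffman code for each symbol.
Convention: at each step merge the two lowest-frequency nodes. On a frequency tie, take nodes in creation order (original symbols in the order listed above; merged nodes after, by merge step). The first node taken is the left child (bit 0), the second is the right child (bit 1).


Huffman tree construction:
Step 1: Merge D(8) + A(11) = 19
Step 2: Merge (D+A)(19) + B(24) = 43
Step 3: Merge F(27) + C(29) = 56
Step 4: Merge ((D+A)+B)(43) + (F+C)(56) = 99
Read each symbol's code off the tree from the root (left child = 0, right child = 1).

Codes:
  B: 01 (length 2)
  F: 10 (length 2)
  C: 11 (length 2)
  A: 001 (length 3)
  D: 000 (length 3)
Average code length: 217/99 = 2.1919 bits/symbol


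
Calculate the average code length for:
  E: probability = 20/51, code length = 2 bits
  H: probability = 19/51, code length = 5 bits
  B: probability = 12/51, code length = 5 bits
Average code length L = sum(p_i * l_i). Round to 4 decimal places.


Weighted contributions p_i * l_i:
  E: (20/51) * 2 = 40/51
  H: (19/51) * 5 = 95/51
  B: (12/51) * 5 = 60/51
Sum = (40 + 95 + 60)/51 = 195/51

L = 195/51 = 3.8235 bits/symbol
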